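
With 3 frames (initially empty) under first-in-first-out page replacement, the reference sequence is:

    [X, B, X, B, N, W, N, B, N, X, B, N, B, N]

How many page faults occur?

7

X: fault, frames {X}
B: fault, frames {X,B}
X: hit
B: hit
N: fault, frames {X,B,N}
W: fault, evict X, frames {B,N,W}
N: hit
B: hit
N: hit
X: fault, evict B, frames {N,W,X}
B: fault, evict N, frames {W,X,B}
N: fault, evict W, frames {X,B,N}
B: hit
N: hit
Page faults: 7.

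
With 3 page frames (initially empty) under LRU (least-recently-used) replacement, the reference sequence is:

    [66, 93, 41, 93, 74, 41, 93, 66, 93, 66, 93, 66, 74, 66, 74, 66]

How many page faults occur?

6

66 → fault, frames {66}
93 → fault, frames {66,93}
41 → fault, frames {66,93,41}
93 → hit
74 → fault, evict 66, frames {41,93,74}
41 → hit
93 → hit
66 → fault, evict 74, frames {41,93,66}
93 → hit
66 → hit
93 → hit
66 → hit
74 → fault, evict 41, frames {93,66,74}
66 → hit
74 → hit
66 → hit
Page faults: 6.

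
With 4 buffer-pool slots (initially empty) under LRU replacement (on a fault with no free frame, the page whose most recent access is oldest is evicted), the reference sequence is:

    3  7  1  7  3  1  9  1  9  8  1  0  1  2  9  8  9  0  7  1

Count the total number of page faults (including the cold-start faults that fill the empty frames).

12

3: miss, frames {3}
7: miss, frames {3,7}
1: miss, frames {3,7,1}
7: hit
3: hit
1: hit
9: miss, frames {7,3,1,9}
1: hit
9: hit
8: miss, evict 7, frames {3,1,9,8}
1: hit
0: miss, evict 3, frames {9,8,1,0}
1: hit
2: miss, evict 9, frames {8,0,1,2}
9: miss, evict 8, frames {0,1,2,9}
8: miss, evict 0, frames {1,2,9,8}
9: hit
0: miss, evict 1, frames {2,8,9,0}
7: miss, evict 2, frames {8,9,0,7}
1: miss, evict 8, frames {9,0,7,1}
Page faults: 12.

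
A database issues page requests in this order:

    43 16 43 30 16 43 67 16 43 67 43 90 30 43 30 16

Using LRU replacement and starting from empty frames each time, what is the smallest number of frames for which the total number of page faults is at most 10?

3

f=1: 16 faults
f=2: 13 faults
f=3: 7 faults
f=4: 7 faults
f=5: 5 faults
Smallest f with faults ≤ 10 is 3.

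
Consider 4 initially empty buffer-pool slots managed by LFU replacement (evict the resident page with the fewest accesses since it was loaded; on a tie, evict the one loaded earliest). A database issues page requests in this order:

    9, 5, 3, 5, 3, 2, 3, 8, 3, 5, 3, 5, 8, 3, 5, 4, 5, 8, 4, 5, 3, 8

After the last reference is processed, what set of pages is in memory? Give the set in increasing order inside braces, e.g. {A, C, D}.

{3, 4, 5, 8}

9: fault, frames {9}
5: fault, frames {9,5}
3: fault, frames {9,5,3}
5: hit
3: hit
2: fault, frames {9,5,3,2}
3: hit
8: fault, evict 9, frames {5,3,2,8}
3: hit
5: hit
3: hit
5: hit
8: hit
3: hit
5: hit
4: fault, evict 2, frames {5,3,8,4}
5: hit
8: hit
4: hit
5: hit
3: hit
8: hit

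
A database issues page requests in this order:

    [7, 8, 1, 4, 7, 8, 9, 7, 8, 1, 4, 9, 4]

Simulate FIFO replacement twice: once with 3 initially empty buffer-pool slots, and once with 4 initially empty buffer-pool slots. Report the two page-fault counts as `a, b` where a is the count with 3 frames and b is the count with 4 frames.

9, 10

3 frames: F F F F F F F . . F F . . → 9 faults.
4 frames: F F F F . . F F F F F F . → 10 faults.
10 > 9: adding a frame increased faults — Belady's anomaly.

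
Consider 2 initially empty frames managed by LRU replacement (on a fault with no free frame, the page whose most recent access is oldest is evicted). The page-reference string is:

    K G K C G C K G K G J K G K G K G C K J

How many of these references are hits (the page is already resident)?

K → miss, frames (K)
G → miss, frames (K G)
K → hit
C → miss, evict G, frames (K C)
G → miss, evict K, frames (C G)
C → hit
K → miss, evict G, frames (C K)
G → miss, evict C, frames (K G)
K → hit
G → hit
J → miss, evict K, frames (G J)
K → miss, evict G, frames (J K)
G → miss, evict J, frames (K G)
K → hit
G → hit
K → hit
G → hit
C → miss, evict K, frames (G C)
K → miss, evict G, frames (C K)
J → miss, evict C, frames (K J)
Hits: 8.

8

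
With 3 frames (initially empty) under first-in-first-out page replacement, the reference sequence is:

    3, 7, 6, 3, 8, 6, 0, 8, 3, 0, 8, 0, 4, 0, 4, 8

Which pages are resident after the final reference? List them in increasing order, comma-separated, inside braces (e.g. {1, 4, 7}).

{3, 4, 8}

3 -> fault, frames {3}
7 -> fault, frames {3,7}
6 -> fault, frames {3,7,6}
3 -> hit
8 -> fault, evict 3, frames {7,6,8}
6 -> hit
0 -> fault, evict 7, frames {6,8,0}
8 -> hit
3 -> fault, evict 6, frames {8,0,3}
0 -> hit
8 -> hit
0 -> hit
4 -> fault, evict 8, frames {0,3,4}
0 -> hit
4 -> hit
8 -> fault, evict 0, frames {3,4,8}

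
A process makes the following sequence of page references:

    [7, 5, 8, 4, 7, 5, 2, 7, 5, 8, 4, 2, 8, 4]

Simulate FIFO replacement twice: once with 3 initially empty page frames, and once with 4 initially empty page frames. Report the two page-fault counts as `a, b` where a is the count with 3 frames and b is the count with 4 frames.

9, 10

3 frames: F F F F F F F . . F F . . . → 9 faults.
4 frames: F F F F . . F F F F F F . . → 10 faults.
10 > 9: adding a frame increased faults — Belady's anomaly.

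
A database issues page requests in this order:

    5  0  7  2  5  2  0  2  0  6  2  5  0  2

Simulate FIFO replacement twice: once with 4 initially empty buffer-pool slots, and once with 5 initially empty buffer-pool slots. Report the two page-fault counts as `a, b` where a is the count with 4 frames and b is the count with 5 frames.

7, 5

4 frames: F F F F . . . . . F . F F . → 7 faults.
5 frames: F F F F . . . . . F . . . . → 5 faults.
5 < 7: adding a frame reduced faults, as is typical.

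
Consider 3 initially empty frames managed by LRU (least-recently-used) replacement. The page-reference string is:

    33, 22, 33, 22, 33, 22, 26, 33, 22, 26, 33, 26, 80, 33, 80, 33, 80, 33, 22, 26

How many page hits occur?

33: miss, frames (33)
22: miss, frames (33 22)
33: hit
22: hit
33: hit
22: hit
26: miss, frames (33 22 26)
33: hit
22: hit
26: hit
33: hit
26: hit
80: miss, evict 22, frames (33 26 80)
33: hit
80: hit
33: hit
80: hit
33: hit
22: miss, evict 26, frames (80 33 22)
26: miss, evict 80, frames (33 22 26)
Hits: 14.

14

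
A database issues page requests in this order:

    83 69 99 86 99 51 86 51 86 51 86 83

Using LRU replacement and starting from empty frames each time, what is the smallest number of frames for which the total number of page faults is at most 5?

5

f=1: 12 faults
f=2: 7 faults
f=3: 6 faults
f=4: 6 faults
f=5: 5 faults
Smallest f with faults ≤ 5 is 5.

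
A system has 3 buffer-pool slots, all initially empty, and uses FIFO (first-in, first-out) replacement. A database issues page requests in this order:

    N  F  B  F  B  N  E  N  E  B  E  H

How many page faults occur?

6

N -> miss, frames (N)
F -> miss, frames (N F)
B -> miss, frames (N F B)
F -> hit
B -> hit
N -> hit
E -> miss, evict N, frames (F B E)
N -> miss, evict F, frames (B E N)
E -> hit
B -> hit
E -> hit
H -> miss, evict B, frames (E N H)
Page faults: 6.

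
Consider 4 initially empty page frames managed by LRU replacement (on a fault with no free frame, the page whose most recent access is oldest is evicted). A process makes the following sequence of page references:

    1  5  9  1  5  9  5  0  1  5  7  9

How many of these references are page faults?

6

1 -> miss, frames [1]
5 -> miss, frames [1, 5]
9 -> miss, frames [1, 5, 9]
1 -> hit
5 -> hit
9 -> hit
5 -> hit
0 -> miss, frames [1, 9, 5, 0]
1 -> hit
5 -> hit
7 -> miss, evict 9, frames [0, 1, 5, 7]
9 -> miss, evict 0, frames [1, 5, 7, 9]
Page faults: 6.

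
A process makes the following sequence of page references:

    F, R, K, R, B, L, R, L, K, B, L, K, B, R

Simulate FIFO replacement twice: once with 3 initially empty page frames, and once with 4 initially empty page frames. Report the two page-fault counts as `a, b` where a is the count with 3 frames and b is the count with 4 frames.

3 frames: F F F . F F F . F F F . . F → 10 faults.
4 frames: F F F . F F . . . . . . . . → 5 faults.
5 < 10: adding a frame reduced faults, as is typical.

10, 5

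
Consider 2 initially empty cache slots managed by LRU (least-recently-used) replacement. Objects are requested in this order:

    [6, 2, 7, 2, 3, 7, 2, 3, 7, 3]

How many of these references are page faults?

8

6 -> miss, frames [6]
2 -> miss, frames [6, 2]
7 -> miss, evict 6, frames [2, 7]
2 -> hit
3 -> miss, evict 7, frames [2, 3]
7 -> miss, evict 2, frames [3, 7]
2 -> miss, evict 3, frames [7, 2]
3 -> miss, evict 7, frames [2, 3]
7 -> miss, evict 2, frames [3, 7]
3 -> hit
Page faults: 8.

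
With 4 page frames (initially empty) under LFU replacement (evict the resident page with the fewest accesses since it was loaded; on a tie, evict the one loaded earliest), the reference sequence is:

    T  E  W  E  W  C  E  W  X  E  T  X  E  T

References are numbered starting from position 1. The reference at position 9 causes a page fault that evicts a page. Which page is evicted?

T

pos 1: T -> fault, frames (T)
pos 2: E -> fault, frames (T E)
pos 3: W -> fault, frames (T E W)
pos 4: E -> hit
pos 5: W -> hit
pos 6: C -> fault, frames (T E W C)
pos 7: E -> hit
pos 8: W -> hit
pos 9: X -> fault, evict T, frames (E W C X)
At position 9, page T is evicted.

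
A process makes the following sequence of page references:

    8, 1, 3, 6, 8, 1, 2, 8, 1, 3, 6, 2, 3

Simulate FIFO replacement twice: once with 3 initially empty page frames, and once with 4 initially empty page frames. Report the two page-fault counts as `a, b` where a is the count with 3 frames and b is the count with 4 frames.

9, 10

3 frames: F F F F F F F . . F F . . → 9 faults.
4 frames: F F F F . . F F F F F F . → 10 faults.
10 > 9: adding a frame increased faults — Belady's anomaly.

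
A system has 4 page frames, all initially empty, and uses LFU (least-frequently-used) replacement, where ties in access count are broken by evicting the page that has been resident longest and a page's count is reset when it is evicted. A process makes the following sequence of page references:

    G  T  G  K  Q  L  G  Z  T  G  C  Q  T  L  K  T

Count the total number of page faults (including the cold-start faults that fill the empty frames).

G -> fault, frames [G]
T -> fault, frames [G, T]
G -> hit
K -> fault, frames [G, T, K]
Q -> fault, frames [G, T, K, Q]
L -> fault, evict T, frames [G, K, Q, L]
G -> hit
Z -> fault, evict K, frames [G, Q, L, Z]
T -> fault, evict Q, frames [G, L, Z, T]
G -> hit
C -> fault, evict L, frames [G, Z, T, C]
Q -> fault, evict Z, frames [G, T, C, Q]
T -> hit
L -> fault, evict C, frames [G, T, Q, L]
K -> fault, evict Q, frames [G, T, L, K]
T -> hit
Page faults: 11.

11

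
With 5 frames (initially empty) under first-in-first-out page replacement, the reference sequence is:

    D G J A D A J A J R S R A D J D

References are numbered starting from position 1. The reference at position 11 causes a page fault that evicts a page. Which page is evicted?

D

pos 1: D -> miss, frames (D)
pos 2: G -> miss, frames (D G)
pos 3: J -> miss, frames (D G J)
pos 4: A -> miss, frames (D G J A)
pos 5: D -> hit
pos 6: A -> hit
pos 7: J -> hit
pos 8: A -> hit
pos 9: J -> hit
pos 10: R -> miss, frames (D G J A R)
pos 11: S -> miss, evict D, frames (G J A R S)
At position 11, page D is evicted.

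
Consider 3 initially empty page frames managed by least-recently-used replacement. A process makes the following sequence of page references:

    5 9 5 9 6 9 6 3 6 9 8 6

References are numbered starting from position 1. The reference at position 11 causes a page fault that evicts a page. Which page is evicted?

3

pos 1: 5: miss, frames [5]
pos 2: 9: miss, frames [5, 9]
pos 3: 5: hit
pos 4: 9: hit
pos 5: 6: miss, frames [5, 9, 6]
pos 6: 9: hit
pos 7: 6: hit
pos 8: 3: miss, evict 5, frames [9, 6, 3]
pos 9: 6: hit
pos 10: 9: hit
pos 11: 8: miss, evict 3, frames [6, 9, 8]
At position 11, page 3 is evicted.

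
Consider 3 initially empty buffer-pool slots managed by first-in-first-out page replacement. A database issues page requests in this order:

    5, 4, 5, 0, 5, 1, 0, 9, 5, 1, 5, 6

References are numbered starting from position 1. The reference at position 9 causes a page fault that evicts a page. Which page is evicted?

pos 1: 5 -> miss, frames (5)
pos 2: 4 -> miss, frames (5 4)
pos 3: 5 -> hit
pos 4: 0 -> miss, frames (5 4 0)
pos 5: 5 -> hit
pos 6: 1 -> miss, evict 5, frames (4 0 1)
pos 7: 0 -> hit
pos 8: 9 -> miss, evict 4, frames (0 1 9)
pos 9: 5 -> miss, evict 0, frames (1 9 5)
At position 9, page 0 is evicted.

0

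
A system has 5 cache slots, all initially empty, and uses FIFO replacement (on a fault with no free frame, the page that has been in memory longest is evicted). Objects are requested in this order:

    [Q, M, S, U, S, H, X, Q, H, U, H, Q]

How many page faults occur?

Q → miss, frames [Q]
M → miss, frames [Q, M]
S → miss, frames [Q, M, S]
U → miss, frames [Q, M, S, U]
S → hit
H → miss, frames [Q, M, S, U, H]
X → miss, evict Q, frames [M, S, U, H, X]
Q → miss, evict M, frames [S, U, H, X, Q]
H → hit
U → hit
H → hit
Q → hit
Page faults: 7.

7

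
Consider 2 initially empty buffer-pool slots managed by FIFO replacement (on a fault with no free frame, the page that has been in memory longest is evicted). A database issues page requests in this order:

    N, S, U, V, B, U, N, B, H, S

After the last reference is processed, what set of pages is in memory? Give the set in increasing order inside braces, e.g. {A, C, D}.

{H, S}

N: fault, frames [N]
S: fault, frames [N, S]
U: fault, evict N, frames [S, U]
V: fault, evict S, frames [U, V]
B: fault, evict U, frames [V, B]
U: fault, evict V, frames [B, U]
N: fault, evict B, frames [U, N]
B: fault, evict U, frames [N, B]
H: fault, evict N, frames [B, H]
S: fault, evict B, frames [H, S]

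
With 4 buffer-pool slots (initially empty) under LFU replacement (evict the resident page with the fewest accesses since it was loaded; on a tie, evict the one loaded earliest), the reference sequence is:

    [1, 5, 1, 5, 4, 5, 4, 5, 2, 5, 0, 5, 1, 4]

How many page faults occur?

5

1 -> fault, frames [1]
5 -> fault, frames [1, 5]
1 -> hit
5 -> hit
4 -> fault, frames [1, 5, 4]
5 -> hit
4 -> hit
5 -> hit
2 -> fault, frames [1, 5, 4, 2]
5 -> hit
0 -> fault, evict 2, frames [1, 5, 4, 0]
5 -> hit
1 -> hit
4 -> hit
Page faults: 5.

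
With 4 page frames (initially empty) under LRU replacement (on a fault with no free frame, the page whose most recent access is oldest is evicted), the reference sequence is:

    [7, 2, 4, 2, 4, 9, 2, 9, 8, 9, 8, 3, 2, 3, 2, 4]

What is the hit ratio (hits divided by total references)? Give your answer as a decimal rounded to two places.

7 -> fault, frames [7]
2 -> fault, frames [7, 2]
4 -> fault, frames [7, 2, 4]
2 -> hit
4 -> hit
9 -> fault, frames [7, 2, 4, 9]
2 -> hit
9 -> hit
8 -> fault, evict 7, frames [4, 2, 9, 8]
9 -> hit
8 -> hit
3 -> fault, evict 4, frames [2, 9, 8, 3]
2 -> hit
3 -> hit
2 -> hit
4 -> fault, evict 9, frames [8, 3, 2, 4]
Hits: 9 of 16 references → 9/16 = 0.5625.

0.56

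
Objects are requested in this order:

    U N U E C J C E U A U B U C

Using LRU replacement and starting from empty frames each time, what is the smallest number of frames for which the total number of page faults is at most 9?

f=1: 14 faults
f=2: 10 faults
f=3: 9 faults
f=4: 8 faults
f=5: 7 faults
f=6: 7 faults
f=7: 7 faults
Smallest f with faults ≤ 9 is 3.

3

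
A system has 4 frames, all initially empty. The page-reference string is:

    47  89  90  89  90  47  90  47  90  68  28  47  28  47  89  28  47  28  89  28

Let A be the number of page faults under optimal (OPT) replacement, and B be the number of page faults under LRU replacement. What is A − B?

Under OPT: F F F . . . . . . F F . . . . . . . . . → 5 faults.
Under LRU: F F F . . . . . . F F . . . F . . . . . → 6 faults.
A − B = 5 − 6 = -1.

-1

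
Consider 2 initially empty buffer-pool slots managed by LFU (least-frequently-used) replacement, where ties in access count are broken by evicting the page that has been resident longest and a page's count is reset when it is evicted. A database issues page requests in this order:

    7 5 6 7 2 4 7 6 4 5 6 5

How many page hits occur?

7 -> miss, frames {7}
5 -> miss, frames {7,5}
6 -> miss, evict 7, frames {5,6}
7 -> miss, evict 5, frames {6,7}
2 -> miss, evict 6, frames {7,2}
4 -> miss, evict 7, frames {2,4}
7 -> miss, evict 2, frames {4,7}
6 -> miss, evict 4, frames {7,6}
4 -> miss, evict 7, frames {6,4}
5 -> miss, evict 6, frames {4,5}
6 -> miss, evict 4, frames {5,6}
5 -> hit
Hits: 1.

1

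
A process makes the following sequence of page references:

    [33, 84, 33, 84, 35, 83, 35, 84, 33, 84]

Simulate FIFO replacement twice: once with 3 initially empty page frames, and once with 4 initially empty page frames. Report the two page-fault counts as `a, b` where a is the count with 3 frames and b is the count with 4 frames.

3 frames: F F . . F F . . F F → 6 faults.
4 frames: F F . . F F . . . . → 4 faults.
4 < 6: adding a frame reduced faults, as is typical.

6, 4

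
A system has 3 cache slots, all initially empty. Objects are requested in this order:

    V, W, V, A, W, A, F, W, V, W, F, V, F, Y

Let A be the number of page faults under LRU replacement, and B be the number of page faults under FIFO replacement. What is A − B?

-1

Under LRU: F F . F . . F . F . . . . F → 6 faults.
Under FIFO: F F . F . . F . F F . . . F → 7 faults.
A − B = 6 − 7 = -1.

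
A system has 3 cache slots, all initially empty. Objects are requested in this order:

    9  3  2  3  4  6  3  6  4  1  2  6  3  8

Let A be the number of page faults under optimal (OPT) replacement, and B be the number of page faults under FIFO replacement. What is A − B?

Under OPT: F F F . F F . . . F F . . F → 8 faults.
Under FIFO: F F F . F F F . . F F F F F → 11 faults.
A − B = 8 − 11 = -3.

-3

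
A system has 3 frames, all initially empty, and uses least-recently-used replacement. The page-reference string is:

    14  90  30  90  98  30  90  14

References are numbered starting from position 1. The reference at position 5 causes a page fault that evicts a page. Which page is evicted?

14

pos 1: 14 -> miss, frames [14]
pos 2: 90 -> miss, frames [14, 90]
pos 3: 30 -> miss, frames [14, 90, 30]
pos 4: 90 -> hit
pos 5: 98 -> miss, evict 14, frames [30, 90, 98]
At position 5, page 14 is evicted.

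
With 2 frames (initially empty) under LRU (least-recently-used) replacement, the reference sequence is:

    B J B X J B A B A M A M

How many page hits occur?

5

B → fault, frames [B]
J → fault, frames [B, J]
B → hit
X → fault, evict J, frames [B, X]
J → fault, evict B, frames [X, J]
B → fault, evict X, frames [J, B]
A → fault, evict J, frames [B, A]
B → hit
A → hit
M → fault, evict B, frames [A, M]
A → hit
M → hit
Hits: 5.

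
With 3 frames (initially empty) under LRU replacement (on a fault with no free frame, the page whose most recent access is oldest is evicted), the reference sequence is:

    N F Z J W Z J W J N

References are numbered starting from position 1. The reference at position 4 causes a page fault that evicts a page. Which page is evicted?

N

pos 1: N → fault, frames [N]
pos 2: F → fault, frames [N, F]
pos 3: Z → fault, frames [N, F, Z]
pos 4: J → fault, evict N, frames [F, Z, J]
At position 4, page N is evicted.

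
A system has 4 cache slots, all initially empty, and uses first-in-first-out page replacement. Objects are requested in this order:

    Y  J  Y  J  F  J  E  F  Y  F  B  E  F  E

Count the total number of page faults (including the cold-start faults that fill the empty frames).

Y → fault, frames (Y)
J → fault, frames (Y J)
Y → hit
J → hit
F → fault, frames (Y J F)
J → hit
E → fault, frames (Y J F E)
F → hit
Y → hit
F → hit
B → fault, evict Y, frames (J F E B)
E → hit
F → hit
E → hit
Page faults: 5.

5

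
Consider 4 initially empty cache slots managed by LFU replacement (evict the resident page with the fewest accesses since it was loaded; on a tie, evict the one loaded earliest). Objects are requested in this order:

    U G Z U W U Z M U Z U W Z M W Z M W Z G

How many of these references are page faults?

U: fault, frames {U}
G: fault, frames {U,G}
Z: fault, frames {U,G,Z}
U: hit
W: fault, frames {U,G,Z,W}
U: hit
Z: hit
M: fault, evict G, frames {U,Z,W,M}
U: hit
Z: hit
U: hit
W: hit
Z: hit
M: hit
W: hit
Z: hit
M: hit
W: hit
Z: hit
G: fault, evict M, frames {U,Z,W,G}
Page faults: 6.

6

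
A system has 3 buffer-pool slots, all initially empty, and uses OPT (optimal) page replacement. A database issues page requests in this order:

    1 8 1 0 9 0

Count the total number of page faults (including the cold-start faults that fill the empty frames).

4

1 → fault, frames [1]
8 → fault, frames [1, 8]
1 → hit
0 → fault, frames [1, 8, 0]
9 → fault, evict 8, frames [1, 0, 9]
0 → hit
Page faults: 4.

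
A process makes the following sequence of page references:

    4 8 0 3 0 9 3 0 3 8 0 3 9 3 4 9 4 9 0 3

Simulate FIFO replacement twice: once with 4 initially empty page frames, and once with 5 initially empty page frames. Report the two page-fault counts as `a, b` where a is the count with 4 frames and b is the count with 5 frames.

4 frames: F F F F . F . . . . . . . . F . . . . . → 6 faults.
5 frames: F F F F . F . . . . . . . . . . . . . . → 5 faults.
5 < 6: adding a frame reduced faults, as is typical.

6, 5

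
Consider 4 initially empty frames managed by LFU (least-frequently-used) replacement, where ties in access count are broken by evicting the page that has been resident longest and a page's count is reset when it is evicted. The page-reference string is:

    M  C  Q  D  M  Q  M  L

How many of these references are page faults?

5

M -> miss, frames [M]
C -> miss, frames [M, C]
Q -> miss, frames [M, C, Q]
D -> miss, frames [M, C, Q, D]
M -> hit
Q -> hit
M -> hit
L -> miss, evict C, frames [M, Q, D, L]
Page faults: 5.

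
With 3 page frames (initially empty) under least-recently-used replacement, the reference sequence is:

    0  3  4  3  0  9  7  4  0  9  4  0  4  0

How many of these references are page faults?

0 -> fault, frames (0)
3 -> fault, frames (0 3)
4 -> fault, frames (0 3 4)
3 -> hit
0 -> hit
9 -> fault, evict 4, frames (3 0 9)
7 -> fault, evict 3, frames (0 9 7)
4 -> fault, evict 0, frames (9 7 4)
0 -> fault, evict 9, frames (7 4 0)
9 -> fault, evict 7, frames (4 0 9)
4 -> hit
0 -> hit
4 -> hit
0 -> hit
Page faults: 8.

8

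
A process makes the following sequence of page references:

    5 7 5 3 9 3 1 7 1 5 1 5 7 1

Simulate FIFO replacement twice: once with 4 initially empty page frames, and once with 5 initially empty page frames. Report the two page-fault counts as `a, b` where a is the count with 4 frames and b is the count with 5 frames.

4 frames: F F . F F . F . . F . . F . → 7 faults.
5 frames: F F . F F . F . . . . . . . → 5 faults.
5 < 7: adding a frame reduced faults, as is typical.

7, 5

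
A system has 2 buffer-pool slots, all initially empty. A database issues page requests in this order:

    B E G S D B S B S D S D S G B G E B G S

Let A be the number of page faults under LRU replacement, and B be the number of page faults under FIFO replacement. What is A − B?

Under LRU: F F F F F F F . . F . . . F F . F F F F → 14 faults.
Under FIFO: F F F F F F F . . F . . . F F . F . F F → 13 faults.
A − B = 14 − 13 = 1.

1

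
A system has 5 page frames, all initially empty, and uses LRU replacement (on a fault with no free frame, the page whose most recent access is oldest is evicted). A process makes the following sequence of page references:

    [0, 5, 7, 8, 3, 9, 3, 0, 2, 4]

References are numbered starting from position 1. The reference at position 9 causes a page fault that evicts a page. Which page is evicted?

7

pos 1: 0: miss, frames {0}
pos 2: 5: miss, frames {0,5}
pos 3: 7: miss, frames {0,5,7}
pos 4: 8: miss, frames {0,5,7,8}
pos 5: 3: miss, frames {0,5,7,8,3}
pos 6: 9: miss, evict 0, frames {5,7,8,3,9}
pos 7: 3: hit
pos 8: 0: miss, evict 5, frames {7,8,9,3,0}
pos 9: 2: miss, evict 7, frames {8,9,3,0,2}
At position 9, page 7 is evicted.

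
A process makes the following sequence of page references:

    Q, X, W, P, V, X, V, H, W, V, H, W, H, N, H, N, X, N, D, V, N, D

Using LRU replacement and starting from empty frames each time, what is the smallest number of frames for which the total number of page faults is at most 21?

f=1: 22 faults
f=2: 17 faults
f=3: 12 faults
f=4: 11 faults
f=5: 9 faults
f=6: 8 faults
f=7: 8 faults
f=8: 8 faults
Smallest f with faults ≤ 21 is 2.

2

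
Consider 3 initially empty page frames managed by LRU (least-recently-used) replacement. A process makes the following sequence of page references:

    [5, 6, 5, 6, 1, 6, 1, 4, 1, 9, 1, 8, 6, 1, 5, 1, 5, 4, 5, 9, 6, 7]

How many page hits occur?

5 → miss, frames {5}
6 → miss, frames {5,6}
5 → hit
6 → hit
1 → miss, frames {5,6,1}
6 → hit
1 → hit
4 → miss, evict 5, frames {6,1,4}
1 → hit
9 → miss, evict 6, frames {4,1,9}
1 → hit
8 → miss, evict 4, frames {9,1,8}
6 → miss, evict 9, frames {1,8,6}
1 → hit
5 → miss, evict 8, frames {6,1,5}
1 → hit
5 → hit
4 → miss, evict 6, frames {1,5,4}
5 → hit
9 → miss, evict 1, frames {4,5,9}
6 → miss, evict 4, frames {5,9,6}
7 → miss, evict 5, frames {9,6,7}
Hits: 10.

10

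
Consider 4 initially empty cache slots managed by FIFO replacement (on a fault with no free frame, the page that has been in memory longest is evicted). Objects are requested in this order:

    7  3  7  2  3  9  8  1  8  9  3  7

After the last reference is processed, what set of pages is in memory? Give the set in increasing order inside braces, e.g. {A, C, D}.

{1, 3, 7, 8}

7: miss, frames {7}
3: miss, frames {7,3}
7: hit
2: miss, frames {7,3,2}
3: hit
9: miss, frames {7,3,2,9}
8: miss, evict 7, frames {3,2,9,8}
1: miss, evict 3, frames {2,9,8,1}
8: hit
9: hit
3: miss, evict 2, frames {9,8,1,3}
7: miss, evict 9, frames {8,1,3,7}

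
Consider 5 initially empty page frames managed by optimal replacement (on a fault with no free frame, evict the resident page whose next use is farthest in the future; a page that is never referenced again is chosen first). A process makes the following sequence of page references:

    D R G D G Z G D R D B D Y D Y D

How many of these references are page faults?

6

D -> fault, frames [D]
R -> fault, frames [D, R]
G -> fault, frames [D, R, G]
D -> hit
G -> hit
Z -> fault, frames [D, R, G, Z]
G -> hit
D -> hit
R -> hit
D -> hit
B -> fault, frames [D, R, G, Z, B]
D -> hit
Y -> fault, evict B, frames [D, R, G, Z, Y]
D -> hit
Y -> hit
D -> hit
Page faults: 6.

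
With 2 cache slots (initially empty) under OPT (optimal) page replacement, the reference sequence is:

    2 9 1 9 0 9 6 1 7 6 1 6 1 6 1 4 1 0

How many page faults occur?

10

2 -> miss, frames (2)
9 -> miss, frames (2 9)
1 -> miss, evict 2, frames (9 1)
9 -> hit
0 -> miss, evict 1, frames (9 0)
9 -> hit
6 -> miss, evict 9, frames (0 6)
1 -> miss, evict 0, frames (6 1)
7 -> miss, evict 1, frames (6 7)
6 -> hit
1 -> miss, evict 7, frames (6 1)
6 -> hit
1 -> hit
6 -> hit
1 -> hit
4 -> miss, evict 6, frames (1 4)
1 -> hit
0 -> miss, evict 4, frames (1 0)
Page faults: 10.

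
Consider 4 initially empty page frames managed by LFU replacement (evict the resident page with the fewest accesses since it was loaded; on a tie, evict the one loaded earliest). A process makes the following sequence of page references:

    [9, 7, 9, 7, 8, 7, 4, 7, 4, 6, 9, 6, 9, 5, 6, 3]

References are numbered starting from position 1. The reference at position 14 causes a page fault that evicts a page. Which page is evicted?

pos 1: 9 -> miss, frames [9]
pos 2: 7 -> miss, frames [9, 7]
pos 3: 9 -> hit
pos 4: 7 -> hit
pos 5: 8 -> miss, frames [9, 7, 8]
pos 6: 7 -> hit
pos 7: 4 -> miss, frames [9, 7, 8, 4]
pos 8: 7 -> hit
pos 9: 4 -> hit
pos 10: 6 -> miss, evict 8, frames [9, 7, 4, 6]
pos 11: 9 -> hit
pos 12: 6 -> hit
pos 13: 9 -> hit
pos 14: 5 -> miss, evict 4, frames [9, 7, 6, 5]
At position 14, page 4 is evicted.

4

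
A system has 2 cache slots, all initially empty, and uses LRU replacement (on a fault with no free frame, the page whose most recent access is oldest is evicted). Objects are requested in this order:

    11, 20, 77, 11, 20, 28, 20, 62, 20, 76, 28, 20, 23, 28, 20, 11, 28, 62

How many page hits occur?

11 -> fault, frames (11)
20 -> fault, frames (11 20)
77 -> fault, evict 11, frames (20 77)
11 -> fault, evict 20, frames (77 11)
20 -> fault, evict 77, frames (11 20)
28 -> fault, evict 11, frames (20 28)
20 -> hit
62 -> fault, evict 28, frames (20 62)
20 -> hit
76 -> fault, evict 62, frames (20 76)
28 -> fault, evict 20, frames (76 28)
20 -> fault, evict 76, frames (28 20)
23 -> fault, evict 28, frames (20 23)
28 -> fault, evict 20, frames (23 28)
20 -> fault, evict 23, frames (28 20)
11 -> fault, evict 28, frames (20 11)
28 -> fault, evict 20, frames (11 28)
62 -> fault, evict 11, frames (28 62)
Hits: 2.

2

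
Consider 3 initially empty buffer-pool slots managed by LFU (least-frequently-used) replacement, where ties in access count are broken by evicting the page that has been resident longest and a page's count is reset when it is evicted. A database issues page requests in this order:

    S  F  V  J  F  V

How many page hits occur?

2

S: miss, frames {S}
F: miss, frames {S,F}
V: miss, frames {S,F,V}
J: miss, evict S, frames {F,V,J}
F: hit
V: hit
Hits: 2.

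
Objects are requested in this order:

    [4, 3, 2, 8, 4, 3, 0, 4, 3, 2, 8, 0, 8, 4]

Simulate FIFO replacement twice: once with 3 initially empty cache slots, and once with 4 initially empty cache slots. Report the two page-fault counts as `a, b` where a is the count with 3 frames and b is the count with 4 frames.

3 frames: F F F F F F F . . F F . . F → 10 faults.
4 frames: F F F F . . F F F F F F . F → 11 faults.
11 > 10: adding a frame increased faults — Belady's anomaly.

10, 11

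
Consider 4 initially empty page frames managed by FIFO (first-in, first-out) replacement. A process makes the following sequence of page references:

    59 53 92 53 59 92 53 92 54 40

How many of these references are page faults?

5

59: fault, frames (59)
53: fault, frames (59 53)
92: fault, frames (59 53 92)
53: hit
59: hit
92: hit
53: hit
92: hit
54: fault, frames (59 53 92 54)
40: fault, evict 59, frames (53 92 54 40)
Page faults: 5.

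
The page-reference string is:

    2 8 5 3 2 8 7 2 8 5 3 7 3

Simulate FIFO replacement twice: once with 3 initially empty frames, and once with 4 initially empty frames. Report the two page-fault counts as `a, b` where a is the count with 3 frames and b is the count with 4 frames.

9, 10

3 frames: F F F F F F F . . F F . . → 9 faults.
4 frames: F F F F . . F F F F F F . → 10 faults.
10 > 9: adding a frame increased faults — Belady's anomaly.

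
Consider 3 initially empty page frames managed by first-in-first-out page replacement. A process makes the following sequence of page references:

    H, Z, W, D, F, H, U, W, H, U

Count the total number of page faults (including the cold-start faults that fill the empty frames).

8

H: fault, frames [H]
Z: fault, frames [H, Z]
W: fault, frames [H, Z, W]
D: fault, evict H, frames [Z, W, D]
F: fault, evict Z, frames [W, D, F]
H: fault, evict W, frames [D, F, H]
U: fault, evict D, frames [F, H, U]
W: fault, evict F, frames [H, U, W]
H: hit
U: hit
Page faults: 8.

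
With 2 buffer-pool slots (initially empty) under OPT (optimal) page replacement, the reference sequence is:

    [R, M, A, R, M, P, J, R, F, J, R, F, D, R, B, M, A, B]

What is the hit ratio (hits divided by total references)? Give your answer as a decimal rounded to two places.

0.33

R -> miss, frames (R)
M -> miss, frames (R M)
A -> miss, evict M, frames (R A)
R -> hit
M -> miss, evict A, frames (R M)
P -> miss, evict M, frames (R P)
J -> miss, evict P, frames (R J)
R -> hit
F -> miss, evict R, frames (J F)
J -> hit
R -> miss, evict J, frames (F R)
F -> hit
D -> miss, evict F, frames (R D)
R -> hit
B -> miss, evict D, frames (R B)
M -> miss, evict R, frames (B M)
A -> miss, evict M, frames (B A)
B -> hit
Hits: 6 of 18 references → 6/18 = 0.3333.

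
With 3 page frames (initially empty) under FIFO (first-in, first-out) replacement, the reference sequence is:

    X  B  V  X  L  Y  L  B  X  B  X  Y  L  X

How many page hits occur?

X: miss, frames {X}
B: miss, frames {X,B}
V: miss, frames {X,B,V}
X: hit
L: miss, evict X, frames {B,V,L}
Y: miss, evict B, frames {V,L,Y}
L: hit
B: miss, evict V, frames {L,Y,B}
X: miss, evict L, frames {Y,B,X}
B: hit
X: hit
Y: hit
L: miss, evict Y, frames {B,X,L}
X: hit
Hits: 6.

6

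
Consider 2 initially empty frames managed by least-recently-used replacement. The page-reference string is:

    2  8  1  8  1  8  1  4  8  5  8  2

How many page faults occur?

7

2 → miss, frames (2)
8 → miss, frames (2 8)
1 → miss, evict 2, frames (8 1)
8 → hit
1 → hit
8 → hit
1 → hit
4 → miss, evict 8, frames (1 4)
8 → miss, evict 1, frames (4 8)
5 → miss, evict 4, frames (8 5)
8 → hit
2 → miss, evict 5, frames (8 2)
Page faults: 7.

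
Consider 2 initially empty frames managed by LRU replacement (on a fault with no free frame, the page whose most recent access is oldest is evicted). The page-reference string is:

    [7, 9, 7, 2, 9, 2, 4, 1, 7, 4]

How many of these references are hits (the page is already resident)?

7 -> fault, frames (7)
9 -> fault, frames (7 9)
7 -> hit
2 -> fault, evict 9, frames (7 2)
9 -> fault, evict 7, frames (2 9)
2 -> hit
4 -> fault, evict 9, frames (2 4)
1 -> fault, evict 2, frames (4 1)
7 -> fault, evict 4, frames (1 7)
4 -> fault, evict 1, frames (7 4)
Hits: 2.

2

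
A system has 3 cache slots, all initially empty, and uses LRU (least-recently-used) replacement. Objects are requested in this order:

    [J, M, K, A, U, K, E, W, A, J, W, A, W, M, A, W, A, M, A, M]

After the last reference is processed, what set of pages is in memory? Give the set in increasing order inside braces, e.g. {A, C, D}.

J → fault, frames [J]
M → fault, frames [J, M]
K → fault, frames [J, M, K]
A → fault, evict J, frames [M, K, A]
U → fault, evict M, frames [K, A, U]
K → hit
E → fault, evict A, frames [U, K, E]
W → fault, evict U, frames [K, E, W]
A → fault, evict K, frames [E, W, A]
J → fault, evict E, frames [W, A, J]
W → hit
A → hit
W → hit
M → fault, evict J, frames [A, W, M]
A → hit
W → hit
A → hit
M → hit
A → hit
M → hit

{A, M, W}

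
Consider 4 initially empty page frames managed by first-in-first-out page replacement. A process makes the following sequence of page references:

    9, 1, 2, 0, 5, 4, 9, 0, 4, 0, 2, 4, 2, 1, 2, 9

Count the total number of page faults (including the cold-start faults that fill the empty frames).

9

9 -> fault, frames [9]
1 -> fault, frames [9, 1]
2 -> fault, frames [9, 1, 2]
0 -> fault, frames [9, 1, 2, 0]
5 -> fault, evict 9, frames [1, 2, 0, 5]
4 -> fault, evict 1, frames [2, 0, 5, 4]
9 -> fault, evict 2, frames [0, 5, 4, 9]
0 -> hit
4 -> hit
0 -> hit
2 -> fault, evict 0, frames [5, 4, 9, 2]
4 -> hit
2 -> hit
1 -> fault, evict 5, frames [4, 9, 2, 1]
2 -> hit
9 -> hit
Page faults: 9.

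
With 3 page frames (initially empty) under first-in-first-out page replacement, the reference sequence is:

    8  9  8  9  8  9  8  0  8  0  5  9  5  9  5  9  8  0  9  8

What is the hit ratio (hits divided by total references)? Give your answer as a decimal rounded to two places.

0.70

8: miss, frames [8]
9: miss, frames [8, 9]
8: hit
9: hit
8: hit
9: hit
8: hit
0: miss, frames [8, 9, 0]
8: hit
0: hit
5: miss, evict 8, frames [9, 0, 5]
9: hit
5: hit
9: hit
5: hit
9: hit
8: miss, evict 9, frames [0, 5, 8]
0: hit
9: miss, evict 0, frames [5, 8, 9]
8: hit
Hits: 14 of 20 references → 14/20 = 0.7000.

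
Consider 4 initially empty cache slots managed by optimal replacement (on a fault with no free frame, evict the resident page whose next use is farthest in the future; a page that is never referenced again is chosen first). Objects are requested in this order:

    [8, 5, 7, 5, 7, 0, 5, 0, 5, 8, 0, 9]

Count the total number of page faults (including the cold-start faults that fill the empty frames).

8: miss, frames {8}
5: miss, frames {8,5}
7: miss, frames {8,5,7}
5: hit
7: hit
0: miss, frames {8,5,7,0}
5: hit
0: hit
5: hit
8: hit
0: hit
9: miss, evict 0, frames {8,5,7,9}
Page faults: 5.

5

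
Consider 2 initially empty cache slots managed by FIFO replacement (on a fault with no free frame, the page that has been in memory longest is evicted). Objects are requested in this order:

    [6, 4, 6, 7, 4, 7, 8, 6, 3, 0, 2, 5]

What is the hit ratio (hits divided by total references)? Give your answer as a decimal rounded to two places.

6 → miss, frames [6]
4 → miss, frames [6, 4]
6 → hit
7 → miss, evict 6, frames [4, 7]
4 → hit
7 → hit
8 → miss, evict 4, frames [7, 8]
6 → miss, evict 7, frames [8, 6]
3 → miss, evict 8, frames [6, 3]
0 → miss, evict 6, frames [3, 0]
2 → miss, evict 3, frames [0, 2]
5 → miss, evict 0, frames [2, 5]
Hits: 3 of 12 references → 3/12 = 0.2500.

0.25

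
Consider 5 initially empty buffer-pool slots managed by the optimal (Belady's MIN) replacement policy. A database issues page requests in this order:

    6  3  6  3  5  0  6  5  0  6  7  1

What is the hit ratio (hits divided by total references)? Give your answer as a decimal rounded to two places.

6: miss, frames {6}
3: miss, frames {6,3}
6: hit
3: hit
5: miss, frames {6,3,5}
0: miss, frames {6,3,5,0}
6: hit
5: hit
0: hit
6: hit
7: miss, frames {6,3,5,0,7}
1: miss, evict 7, frames {6,3,5,0,1}
Hits: 6 of 12 references → 6/12 = 0.5000.

0.50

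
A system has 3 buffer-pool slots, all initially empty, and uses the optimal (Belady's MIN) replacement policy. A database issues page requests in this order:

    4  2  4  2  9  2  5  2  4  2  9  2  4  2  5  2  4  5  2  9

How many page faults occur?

4 -> miss, frames (4)
2 -> miss, frames (4 2)
4 -> hit
2 -> hit
9 -> miss, frames (4 2 9)
2 -> hit
5 -> miss, evict 9, frames (4 2 5)
2 -> hit
4 -> hit
2 -> hit
9 -> miss, evict 5, frames (4 2 9)
2 -> hit
4 -> hit
2 -> hit
5 -> miss, evict 9, frames (4 2 5)
2 -> hit
4 -> hit
5 -> hit
2 -> hit
9 -> miss, evict 5, frames (4 2 9)
Page faults: 7.

7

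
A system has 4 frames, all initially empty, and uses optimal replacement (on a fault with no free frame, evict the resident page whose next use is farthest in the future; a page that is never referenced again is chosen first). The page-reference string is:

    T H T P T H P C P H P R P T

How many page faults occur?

T → miss, frames [T]
H → miss, frames [T, H]
T → hit
P → miss, frames [T, H, P]
T → hit
H → hit
P → hit
C → miss, frames [T, H, P, C]
P → hit
H → hit
P → hit
R → miss, evict C, frames [T, H, P, R]
P → hit
T → hit
Page faults: 5.

5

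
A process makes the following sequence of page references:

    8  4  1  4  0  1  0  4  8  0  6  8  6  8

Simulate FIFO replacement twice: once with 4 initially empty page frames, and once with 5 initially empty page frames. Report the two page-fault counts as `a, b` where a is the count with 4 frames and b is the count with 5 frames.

6, 5

4 frames: F F F . F . . . . . F F . . → 6 faults.
5 frames: F F F . F . . . . . F . . . → 5 faults.
5 < 6: adding a frame reduced faults, as is typical.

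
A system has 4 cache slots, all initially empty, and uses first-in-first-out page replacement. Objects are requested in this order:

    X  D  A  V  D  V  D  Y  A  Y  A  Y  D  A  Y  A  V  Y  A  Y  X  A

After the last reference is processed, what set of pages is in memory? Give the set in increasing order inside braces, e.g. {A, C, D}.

{A, V, X, Y}

X → miss, frames {X}
D → miss, frames {X,D}
A → miss, frames {X,D,A}
V → miss, frames {X,D,A,V}
D → hit
V → hit
D → hit
Y → miss, evict X, frames {D,A,V,Y}
A → hit
Y → hit
A → hit
Y → hit
D → hit
A → hit
Y → hit
A → hit
V → hit
Y → hit
A → hit
Y → hit
X → miss, evict D, frames {A,V,Y,X}
A → hit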